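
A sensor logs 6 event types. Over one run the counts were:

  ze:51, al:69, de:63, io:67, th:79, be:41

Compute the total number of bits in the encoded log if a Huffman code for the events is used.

962

Build the Huffman tree bottom-up:
be(41) + ze(51) → 92
de(63) + io(67) → 130
al(69) + th(79) → 148
92 + 130 → 222
148 + 222 → 370
Total encoded bits = sum of merged weights = 92 + 130 + 148 + 222 + 370 = 962.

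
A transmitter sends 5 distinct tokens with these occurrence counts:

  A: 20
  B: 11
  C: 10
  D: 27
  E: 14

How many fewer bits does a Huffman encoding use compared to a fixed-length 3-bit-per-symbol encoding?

61

Fixed-length: 3 bits × 82 symbols = 246 bits.
Huffman merges:
combine C(10), B(11) → 21
combine E(14), A(20) → 34
combine 21, D(27) → 48
combine 34, 48 → 82
Huffman total = 21 + 34 + 48 + 82 = 185 bits.
Saving = 246 − 185 = 61 bits.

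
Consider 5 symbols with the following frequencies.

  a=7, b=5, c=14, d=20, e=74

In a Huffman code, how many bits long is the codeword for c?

Huffman merges, smallest pair first:
merge b(5) and a(7): 12
merge 12 and c(14): 26
merge d(20) and 26: 46
merge 46 and e(74): 120
c sits 3 levels below the root, so its codeword is 3 bits.

3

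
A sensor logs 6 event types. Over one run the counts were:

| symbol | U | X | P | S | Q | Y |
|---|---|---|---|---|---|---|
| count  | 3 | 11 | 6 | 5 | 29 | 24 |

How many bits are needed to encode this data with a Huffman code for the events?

Greedily combine the two least-frequent nodes:
U(3) + S(5) → 8
P(6) + 8 → 14
X(11) + 14 → 25
Y(24) + 25 → 49
Q(29) + 49 → 78
Each symbol's bit-cost is frequency × depth; summing gives 174 bits (equivalently 8 + 14 + 25 + 49 + 78).

174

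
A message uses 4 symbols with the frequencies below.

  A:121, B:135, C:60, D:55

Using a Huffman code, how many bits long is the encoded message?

722

Greedily combine the two least-frequent nodes:
D(55) + C(60) → 115
115 + A(121) → 236
B(135) + 236 → 371
Total encoded bits = sum of merged weights = 115 + 236 + 371 = 722.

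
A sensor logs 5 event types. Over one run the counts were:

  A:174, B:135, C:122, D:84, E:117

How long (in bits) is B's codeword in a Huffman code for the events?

Build the tree from the bottom:
merge D(84) and E(117): 201
merge C(122) and B(135): 257
merge A(174) and 201: 375
merge 257 and 375: 632
The subtree containing B is merged 2 times, so code length = 2.

2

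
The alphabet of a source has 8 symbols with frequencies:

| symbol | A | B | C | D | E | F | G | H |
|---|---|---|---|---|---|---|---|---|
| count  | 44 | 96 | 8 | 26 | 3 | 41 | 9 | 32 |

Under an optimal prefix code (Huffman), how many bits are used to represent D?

Repeatedly merge the two smallest:
E(3) + C(8) → 11
G(9) + 11 → 20
20 + D(26) → 46
H(32) + F(41) → 73
A(44) + 46 → 90
73 + 90 → 163
B(96) + 163 → 259
D's leaf is at depth 4, giving a 4-bit codeword.

4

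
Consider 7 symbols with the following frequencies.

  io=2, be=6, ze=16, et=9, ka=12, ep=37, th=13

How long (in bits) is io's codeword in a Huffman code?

5

Huffman merges, smallest pair first:
combine io(2), be(6) → 8
combine 8, et(9) → 17
combine ka(12), th(13) → 25
combine ze(16), 17 → 33
combine 25, 33 → 58
combine ep(37), 58 → 95
The subtree containing io is merged 5 times, so code length = 5.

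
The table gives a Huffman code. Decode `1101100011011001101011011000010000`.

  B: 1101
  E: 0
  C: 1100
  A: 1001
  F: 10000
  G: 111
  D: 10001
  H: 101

Read left to right; each codeword is recognised as soon as it completes (prefix code):
  1101→B | 10001→D | 101→H | 1001→A | 101→H | 0→E | 1101→B | 10000→F | 10000→F
Decoded message: BDHAHEBFF

BDHAHEBFF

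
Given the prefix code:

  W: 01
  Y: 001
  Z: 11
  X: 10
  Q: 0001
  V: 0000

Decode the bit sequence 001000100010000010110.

YQQVWWX

Read left to right; each codeword is recognised as soon as it completes (prefix code):
  001→Y | 0001→Q | 0001→Q | 0000→V | 01→W | 01→W | 10→X
Decoded message: YQQVWWX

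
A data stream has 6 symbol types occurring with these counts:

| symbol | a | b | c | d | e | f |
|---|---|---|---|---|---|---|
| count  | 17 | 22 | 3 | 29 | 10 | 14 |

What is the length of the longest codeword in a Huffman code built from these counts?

Merge the two lowest-weight nodes at each step:
merge c(3) and e(10): 13
merge 13 and f(14): 27
merge a(17) and b(22): 39
merge 27 and d(29): 56
merge 39 and 56: 95
The first pair merged (c, e) ends up deepest, at depth 4.

4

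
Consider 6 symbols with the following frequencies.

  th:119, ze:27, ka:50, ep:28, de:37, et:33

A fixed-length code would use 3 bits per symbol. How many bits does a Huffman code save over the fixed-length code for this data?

Fixed-length: 3 bits × 294 symbols = 882 bits.
Huffman merges:
merge ze(27) and ep(28): 55
merge et(33) and de(37): 70
merge ka(50) and 55: 105
merge 70 and 105: 175
merge th(119) and 175: 294
Huffman total = 55 + 70 + 105 + 175 + 294 = 699 bits.
Saving = 882 − 699 = 183 bits.

183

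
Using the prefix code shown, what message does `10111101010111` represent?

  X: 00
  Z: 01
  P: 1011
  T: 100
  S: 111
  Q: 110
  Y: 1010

Read left to right; each codeword is recognised as soon as it completes (prefix code):
  1011→P | 110→Q | 1010→Y | 111→S
Decoded message: PQYS

PQYS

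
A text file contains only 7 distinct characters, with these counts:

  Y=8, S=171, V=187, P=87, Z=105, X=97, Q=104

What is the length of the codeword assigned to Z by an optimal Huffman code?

3

Build the tree from the bottom:
combine Y(8), P(87) → 95
combine 95, X(97) → 192
combine Q(104), Z(105) → 209
combine S(171), V(187) → 358
combine 192, 209 → 401
combine 358, 401 → 759
Z's leaf is at depth 3, giving a 3-bit codeword.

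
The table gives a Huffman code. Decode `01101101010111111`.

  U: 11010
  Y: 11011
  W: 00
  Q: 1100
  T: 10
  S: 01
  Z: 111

Read left to right; each codeword is recognised as soon as it completes (prefix code):
  01→S | 10→T | 11010→U | 10→T | 111→Z | 111→Z
Decoded message: STUTZZ

STUTZZ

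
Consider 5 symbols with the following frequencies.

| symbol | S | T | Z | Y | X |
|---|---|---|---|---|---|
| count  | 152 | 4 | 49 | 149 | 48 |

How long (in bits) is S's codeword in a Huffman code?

Build the tree from the bottom:
merge T(4) and X(48): 52
merge Z(49) and 52: 101
merge 101 and Y(149): 250
merge S(152) and 250: 402
S is a child of the root — depth 1, so its codeword is a single bit.

1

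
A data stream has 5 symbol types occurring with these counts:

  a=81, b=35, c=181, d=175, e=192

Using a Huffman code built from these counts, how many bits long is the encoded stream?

1444

Greedily combine the two least-frequent nodes:
merge b(35) and a(81): 116
merge 116 and d(175): 291
merge c(181) and e(192): 373
merge 291 and 373: 664
Total encoded bits = sum of merged weights = 116 + 291 + 373 + 664 = 1444.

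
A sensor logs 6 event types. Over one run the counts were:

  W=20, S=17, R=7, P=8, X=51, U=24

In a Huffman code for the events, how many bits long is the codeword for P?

4

Huffman merges, smallest pair first:
R(7) + P(8) → 15
15 + S(17) → 32
W(20) + U(24) → 44
32 + 44 → 76
X(51) + 76 → 127
The subtree containing P is merged 4 times, so code length = 4.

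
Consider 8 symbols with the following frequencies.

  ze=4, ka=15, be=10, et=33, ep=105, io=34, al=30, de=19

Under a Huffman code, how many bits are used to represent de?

4

Huffman merges, smallest pair first:
merge ze(4) and be(10): 14
merge 14 and ka(15): 29
merge de(19) and 29: 48
merge al(30) and et(33): 63
merge io(34) and 48: 82
merge 63 and 82: 145
merge ep(105) and 145: 250
de's leaf is at depth 4, giving a 4-bit codeword.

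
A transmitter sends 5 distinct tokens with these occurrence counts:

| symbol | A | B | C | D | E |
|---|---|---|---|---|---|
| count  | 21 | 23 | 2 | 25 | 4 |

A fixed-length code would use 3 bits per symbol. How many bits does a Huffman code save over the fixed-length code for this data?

69

Fixed-length: 3 bits × 75 symbols = 225 bits.
Huffman merges:
C(2) + E(4) → 6
6 + A(21) → 27
B(23) + D(25) → 48
27 + 48 → 75
Huffman total = 6 + 27 + 48 + 75 = 156 bits.
Saving = 225 − 156 = 69 bits.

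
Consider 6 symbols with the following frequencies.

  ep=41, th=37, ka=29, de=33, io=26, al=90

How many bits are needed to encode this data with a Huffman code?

637

Merge the two smallest weights repeatedly:
combine io(26), ka(29) → 55
combine de(33), th(37) → 70
combine ep(41), 55 → 96
combine 70, al(90) → 160
combine 96, 160 → 256
Total encoded bits = sum of merged weights = 55 + 70 + 96 + 160 + 256 = 637.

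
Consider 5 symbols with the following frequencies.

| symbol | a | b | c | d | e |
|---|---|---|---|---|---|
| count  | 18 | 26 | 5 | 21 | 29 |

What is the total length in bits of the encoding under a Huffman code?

Build the Huffman tree bottom-up:
c(5) + a(18) → 23
d(21) + 23 → 44
b(26) + e(29) → 55
44 + 55 → 99
Each symbol's bit-cost is frequency × depth; summing gives 221 bits (equivalently 23 + 44 + 55 + 99).

221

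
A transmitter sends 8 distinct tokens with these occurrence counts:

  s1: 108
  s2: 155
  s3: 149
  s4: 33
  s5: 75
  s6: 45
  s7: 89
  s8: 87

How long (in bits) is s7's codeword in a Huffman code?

3

Repeatedly merge the two smallest:
s4(33) + s6(45) → 78
s5(75) + 78 → 153
s8(87) + s7(89) → 176
s1(108) + s3(149) → 257
153 + s2(155) → 308
176 + 257 → 433
308 + 433 → 741
s7 sits 3 levels below the root, so its codeword is 3 bits.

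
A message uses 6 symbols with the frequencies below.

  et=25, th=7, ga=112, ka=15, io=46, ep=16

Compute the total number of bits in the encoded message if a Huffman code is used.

Greedily combine the two least-frequent nodes:
combine th(7), ka(15) → 22
combine ep(16), 22 → 38
combine et(25), 38 → 63
combine io(46), 63 → 109
combine 109, ga(112) → 221
Total encoded bits = sum of merged weights = 22 + 38 + 63 + 109 + 221 = 453.

453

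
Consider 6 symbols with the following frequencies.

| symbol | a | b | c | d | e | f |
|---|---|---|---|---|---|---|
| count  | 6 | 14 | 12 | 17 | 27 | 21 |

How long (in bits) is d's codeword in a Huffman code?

Huffman merges, smallest pair first:
combine a(6), c(12) → 18
combine b(14), d(17) → 31
combine 18, f(21) → 39
combine e(27), 31 → 58
combine 39, 58 → 97
d sits 3 levels below the root, so its codeword is 3 bits.

3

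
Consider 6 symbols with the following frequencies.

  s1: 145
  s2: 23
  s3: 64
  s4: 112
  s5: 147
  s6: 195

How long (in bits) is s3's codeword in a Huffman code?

Huffman merges, smallest pair first:
s2(23) + s3(64) → 87
87 + s4(112) → 199
s1(145) + s5(147) → 292
s6(195) + 199 → 394
292 + 394 → 686
The subtree containing s3 is merged 4 times, so code length = 4.

4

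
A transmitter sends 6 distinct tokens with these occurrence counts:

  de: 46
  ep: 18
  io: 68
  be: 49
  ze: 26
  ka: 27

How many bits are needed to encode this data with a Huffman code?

583

Greedily combine the two least-frequent nodes:
combine ep(18), ze(26) → 44
combine ka(27), 44 → 71
combine de(46), be(49) → 95
combine io(68), 71 → 139
combine 95, 139 → 234
Total encoded bits = sum of merged weights = 44 + 71 + 95 + 139 + 234 = 583.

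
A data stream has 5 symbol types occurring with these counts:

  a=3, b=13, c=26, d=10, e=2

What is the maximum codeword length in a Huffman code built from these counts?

Merge the two lowest-weight nodes at each step:
merge e(2) and a(3): 5
merge 5 and d(10): 15
merge b(13) and 15: 28
merge c(26) and 28: 54
The first pair merged (e, a) ends up deepest, at depth 4.

4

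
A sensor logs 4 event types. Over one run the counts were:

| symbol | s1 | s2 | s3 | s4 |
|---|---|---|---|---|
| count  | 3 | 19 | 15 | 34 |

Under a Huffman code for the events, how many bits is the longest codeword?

Merge the two lowest-weight nodes at each step:
merge s1(3) and s3(15): 18
merge 18 and s2(19): 37
merge s4(34) and 37: 71
The first pair merged (s1, s3) ends up deepest, at depth 3.

3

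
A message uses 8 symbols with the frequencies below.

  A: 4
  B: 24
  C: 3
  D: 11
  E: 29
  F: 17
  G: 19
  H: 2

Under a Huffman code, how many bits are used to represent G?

Huffman merges, smallest pair first:
H(2) + C(3) → 5
A(4) + 5 → 9
9 + D(11) → 20
F(17) + G(19) → 36
20 + B(24) → 44
E(29) + 36 → 65
44 + 65 → 109
G's leaf is at depth 3, giving a 3-bit codeword.

3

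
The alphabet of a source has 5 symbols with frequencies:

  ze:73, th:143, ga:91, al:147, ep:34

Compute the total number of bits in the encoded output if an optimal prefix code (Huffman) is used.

Greedily combine the two least-frequent nodes:
merge ep(34) and ze(73): 107
merge ga(91) and 107: 198
merge th(143) and al(147): 290
merge 198 and 290: 488
Total encoded bits = sum of merged weights = 107 + 198 + 290 + 488 = 1083.

1083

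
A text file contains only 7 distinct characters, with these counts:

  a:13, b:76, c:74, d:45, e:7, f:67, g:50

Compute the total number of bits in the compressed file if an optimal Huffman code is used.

864

Build the Huffman tree bottom-up:
merge e(7) and a(13): 20
merge 20 and d(45): 65
merge g(50) and 65: 115
merge f(67) and c(74): 141
merge b(76) and 115: 191
merge 141 and 191: 332
Each symbol's bit-cost is frequency × depth; summing gives 864 bits (equivalently 20 + 65 + 115 + 141 + 191 + 332).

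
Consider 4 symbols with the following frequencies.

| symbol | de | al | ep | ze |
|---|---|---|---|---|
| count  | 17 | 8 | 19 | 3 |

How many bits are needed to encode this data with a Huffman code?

Build the Huffman tree bottom-up:
ze(3) + al(8) → 11
11 + de(17) → 28
ep(19) + 28 → 47
Each symbol's bit-cost is frequency × depth; summing gives 86 bits (equivalently 11 + 28 + 47).

86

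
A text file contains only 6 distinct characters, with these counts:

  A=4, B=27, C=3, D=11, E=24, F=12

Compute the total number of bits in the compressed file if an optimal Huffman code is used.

187

Build the Huffman tree bottom-up:
merge C(3) and A(4): 7
merge 7 and D(11): 18
merge F(12) and 18: 30
merge E(24) and B(27): 51
merge 30 and 51: 81
Total encoded bits = sum of merged weights = 7 + 18 + 30 + 51 + 81 = 187.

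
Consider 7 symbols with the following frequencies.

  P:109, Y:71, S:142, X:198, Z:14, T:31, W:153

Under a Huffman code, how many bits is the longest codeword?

Merge the two lowest-weight nodes at each step:
merge Z(14) and T(31): 45
merge 45 and Y(71): 116
merge P(109) and 116: 225
merge S(142) and W(153): 295
merge X(198) and 225: 423
merge 295 and 423: 718
The rarest symbols sit at the bottom; the longest codeword is 5 bits.

5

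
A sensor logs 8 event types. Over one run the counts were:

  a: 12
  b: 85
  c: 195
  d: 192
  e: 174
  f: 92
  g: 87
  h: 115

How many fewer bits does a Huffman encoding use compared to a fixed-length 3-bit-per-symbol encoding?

Fixed-length: 3 bits × 952 symbols = 2856 bits.
Huffman merges:
combine a(12), b(85) → 97
combine g(87), f(92) → 179
combine 97, h(115) → 212
combine e(174), 179 → 353
combine d(192), c(195) → 387
combine 212, 353 → 565
combine 387, 565 → 952
Huffman total = 97 + 179 + 212 + 353 + 387 + 565 + 952 = 2745 bits.
Saving = 2856 − 2745 = 111 bits.

111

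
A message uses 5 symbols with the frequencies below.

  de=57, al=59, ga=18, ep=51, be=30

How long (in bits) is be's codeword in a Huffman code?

Repeatedly merge the two smallest:
merge ga(18) and be(30): 48
merge 48 and ep(51): 99
merge de(57) and al(59): 116
merge 99 and 116: 215
be's leaf is at depth 3, giving a 3-bit codeword.

3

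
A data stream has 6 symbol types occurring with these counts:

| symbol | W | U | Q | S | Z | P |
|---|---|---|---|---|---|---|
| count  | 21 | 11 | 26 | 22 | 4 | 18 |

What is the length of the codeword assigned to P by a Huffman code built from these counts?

Huffman merges, smallest pair first:
merge Z(4) and U(11): 15
merge 15 and P(18): 33
merge W(21) and S(22): 43
merge Q(26) and 33: 59
merge 43 and 59: 102
The subtree containing P is merged 3 times, so code length = 3.

3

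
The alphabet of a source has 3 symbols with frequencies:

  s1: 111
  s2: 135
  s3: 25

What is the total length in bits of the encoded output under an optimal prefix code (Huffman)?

407

Build the Huffman tree bottom-up:
combine s3(25), s1(111) → 136
combine s2(135), 136 → 271
Each symbol's bit-cost is frequency × depth; summing gives 407 bits (equivalently 136 + 271).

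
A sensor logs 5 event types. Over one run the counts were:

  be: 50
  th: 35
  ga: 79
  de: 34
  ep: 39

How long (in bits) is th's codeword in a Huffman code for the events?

3

Repeatedly merge the two smallest:
merge de(34) and th(35): 69
merge ep(39) and be(50): 89
merge 69 and ga(79): 148
merge 89 and 148: 237
The subtree containing th is merged 3 times, so code length = 3.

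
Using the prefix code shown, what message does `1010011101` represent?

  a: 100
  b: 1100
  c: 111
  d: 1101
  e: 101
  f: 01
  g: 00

Read left to right; each codeword is recognised as soon as it completes (prefix code):
  101→e | 00→g | 111→c | 01→f
Decoded message: egcf

egcf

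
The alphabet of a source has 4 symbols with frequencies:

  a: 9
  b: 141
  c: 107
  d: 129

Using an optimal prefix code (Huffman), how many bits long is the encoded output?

Build the Huffman tree bottom-up:
merge a(9) and c(107): 116
merge 116 and d(129): 245
merge b(141) and 245: 386
Each symbol's bit-cost is frequency × depth; summing gives 747 bits (equivalently 116 + 245 + 386).

747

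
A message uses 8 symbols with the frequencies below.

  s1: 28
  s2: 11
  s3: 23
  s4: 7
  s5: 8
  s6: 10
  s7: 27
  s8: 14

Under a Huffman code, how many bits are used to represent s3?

3

Huffman merges, smallest pair first:
combine s4(7), s5(8) → 15
combine s6(10), s2(11) → 21
combine s8(14), 15 → 29
combine 21, s3(23) → 44
combine s7(27), s1(28) → 55
combine 29, 44 → 73
combine 55, 73 → 128
The subtree containing s3 is merged 3 times, so code length = 3.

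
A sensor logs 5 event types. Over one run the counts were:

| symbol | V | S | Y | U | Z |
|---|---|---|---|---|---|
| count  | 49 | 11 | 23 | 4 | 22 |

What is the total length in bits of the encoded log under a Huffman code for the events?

Build the Huffman tree bottom-up:
combine U(4), S(11) → 15
combine 15, Z(22) → 37
combine Y(23), 37 → 60
combine V(49), 60 → 109
The encoded length is the sum of every internal node's weight: 15 + 37 + 60 + 109 = 221 bits.

221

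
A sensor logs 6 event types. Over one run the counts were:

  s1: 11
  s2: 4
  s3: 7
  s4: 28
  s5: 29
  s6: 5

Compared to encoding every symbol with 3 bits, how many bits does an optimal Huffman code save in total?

Fixed-length: 3 bits × 84 symbols = 252 bits.
Huffman merges:
combine s2(4), s6(5) → 9
combine s3(7), 9 → 16
combine s1(11), 16 → 27
combine 27, s4(28) → 55
combine s5(29), 55 → 84
Huffman total = 9 + 16 + 27 + 55 + 84 = 191 bits.
Saving = 252 − 191 = 61 bits.

61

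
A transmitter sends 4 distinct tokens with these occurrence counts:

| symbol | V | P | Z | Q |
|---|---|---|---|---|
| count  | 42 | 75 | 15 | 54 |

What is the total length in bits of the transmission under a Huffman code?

Greedily combine the two least-frequent nodes:
merge Z(15) and V(42): 57
merge Q(54) and 57: 111
merge P(75) and 111: 186
The encoded length is the sum of every internal node's weight: 57 + 111 + 186 = 354 bits.

354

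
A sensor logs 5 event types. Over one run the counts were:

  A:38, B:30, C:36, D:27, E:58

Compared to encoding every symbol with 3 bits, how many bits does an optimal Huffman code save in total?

Fixed-length: 3 bits × 189 symbols = 567 bits.
Huffman merges:
combine D(27), B(30) → 57
combine C(36), A(38) → 74
combine 57, E(58) → 115
combine 74, 115 → 189
Huffman total = 57 + 74 + 115 + 189 = 435 bits.
Saving = 567 − 435 = 132 bits.

132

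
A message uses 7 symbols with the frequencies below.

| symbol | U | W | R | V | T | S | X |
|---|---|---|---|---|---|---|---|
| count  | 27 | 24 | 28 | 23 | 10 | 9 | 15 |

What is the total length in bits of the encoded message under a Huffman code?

Greedily combine the two least-frequent nodes:
combine S(9), T(10) → 19
combine X(15), 19 → 34
combine V(23), W(24) → 47
combine U(27), R(28) → 55
combine 34, 47 → 81
combine 55, 81 → 136
Each symbol's bit-cost is frequency × depth; summing gives 372 bits (equivalently 19 + 34 + 47 + 55 + 81 + 136).

372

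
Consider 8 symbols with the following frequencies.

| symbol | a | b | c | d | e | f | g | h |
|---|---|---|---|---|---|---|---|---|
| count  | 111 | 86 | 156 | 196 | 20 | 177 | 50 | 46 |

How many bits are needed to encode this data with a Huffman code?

Build the Huffman tree bottom-up:
merge e(20) and h(46): 66
merge g(50) and 66: 116
merge b(86) and a(111): 197
merge 116 and c(156): 272
merge f(177) and d(196): 373
merge 197 and 272: 469
merge 373 and 469: 842
Total encoded bits = sum of merged weights = 66 + 116 + 197 + 272 + 373 + 469 + 842 = 2335.

2335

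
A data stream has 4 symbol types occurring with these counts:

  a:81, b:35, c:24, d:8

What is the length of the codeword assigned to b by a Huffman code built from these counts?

2

Huffman merges, smallest pair first:
combine d(8), c(24) → 32
combine 32, b(35) → 67
combine 67, a(81) → 148
b's leaf is at depth 2, giving a 2-bit codeword.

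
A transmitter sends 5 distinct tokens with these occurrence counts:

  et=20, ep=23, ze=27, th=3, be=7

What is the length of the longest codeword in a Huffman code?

Merge the two lowest-weight nodes at each step:
combine th(3), be(7) → 10
combine 10, et(20) → 30
combine ep(23), ze(27) → 50
combine 30, 50 → 80
Maximum depth reached is 3.

3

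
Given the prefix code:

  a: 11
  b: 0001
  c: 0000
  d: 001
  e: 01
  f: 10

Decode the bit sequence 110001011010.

abeff

Read left to right; each codeword is recognised as soon as it completes (prefix code):
  11→a | 0001→b | 01→e | 10→f | 10→f
Decoded message: abeff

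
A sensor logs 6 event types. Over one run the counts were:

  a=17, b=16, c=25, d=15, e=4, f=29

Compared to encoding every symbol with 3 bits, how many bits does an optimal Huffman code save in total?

Fixed-length: 3 bits × 106 symbols = 318 bits.
Huffman merges:
e(4) + d(15) → 19
b(16) + a(17) → 33
19 + c(25) → 44
f(29) + 33 → 62
44 + 62 → 106
Huffman total = 19 + 33 + 44 + 62 + 106 = 264 bits.
Saving = 318 − 264 = 54 bits.

54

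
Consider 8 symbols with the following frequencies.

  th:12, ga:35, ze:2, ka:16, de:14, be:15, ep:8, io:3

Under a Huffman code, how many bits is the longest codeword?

Merge the two lowest-weight nodes at each step:
combine ze(2), io(3) → 5
combine 5, ep(8) → 13
combine th(12), 13 → 25
combine de(14), be(15) → 29
combine ka(16), 25 → 41
combine 29, ga(35) → 64
combine 41, 64 → 105
The rarest symbols sit at the bottom; the longest codeword is 5 bits.

5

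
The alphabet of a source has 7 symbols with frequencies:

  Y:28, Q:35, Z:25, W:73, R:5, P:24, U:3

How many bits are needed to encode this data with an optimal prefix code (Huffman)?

473

Greedily combine the two least-frequent nodes:
merge U(3) and R(5): 8
merge 8 and P(24): 32
merge Z(25) and Y(28): 53
merge 32 and Q(35): 67
merge 53 and 67: 120
merge W(73) and 120: 193
Each symbol's bit-cost is frequency × depth; summing gives 473 bits (equivalently 8 + 32 + 53 + 67 + 120 + 193).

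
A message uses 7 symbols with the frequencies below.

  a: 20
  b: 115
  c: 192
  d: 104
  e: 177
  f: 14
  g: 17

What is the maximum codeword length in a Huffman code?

5

Merge the two lowest-weight nodes at each step:
merge f(14) and g(17): 31
merge a(20) and 31: 51
merge 51 and d(104): 155
merge b(115) and 155: 270
merge e(177) and c(192): 369
merge 270 and 369: 639
The first pair merged (f, g) ends up deepest, at depth 5.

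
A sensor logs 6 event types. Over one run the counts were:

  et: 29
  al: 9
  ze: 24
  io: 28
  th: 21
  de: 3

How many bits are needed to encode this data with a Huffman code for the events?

Merge the two smallest weights repeatedly:
de(3) + al(9) → 12
12 + th(21) → 33
ze(24) + io(28) → 52
et(29) + 33 → 62
52 + 62 → 114
The encoded length is the sum of every internal node's weight: 12 + 33 + 52 + 62 + 114 = 273 bits.

273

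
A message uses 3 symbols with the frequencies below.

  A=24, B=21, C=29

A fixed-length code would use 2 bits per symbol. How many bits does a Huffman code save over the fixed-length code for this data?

29

Fixed-length: 2 bits × 74 symbols = 148 bits.
Huffman merges:
B(21) + A(24) → 45
C(29) + 45 → 74
Huffman total = 45 + 74 = 119 bits.
Saving = 148 − 119 = 29 bits.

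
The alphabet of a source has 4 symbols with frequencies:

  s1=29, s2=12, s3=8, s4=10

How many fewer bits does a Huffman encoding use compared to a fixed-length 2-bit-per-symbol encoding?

Fixed-length: 2 bits × 59 symbols = 118 bits.
Huffman merges:
merge s3(8) and s4(10): 18
merge s2(12) and 18: 30
merge s1(29) and 30: 59
Huffman total = 18 + 30 + 59 = 107 bits.
Saving = 118 − 107 = 11 bits.

11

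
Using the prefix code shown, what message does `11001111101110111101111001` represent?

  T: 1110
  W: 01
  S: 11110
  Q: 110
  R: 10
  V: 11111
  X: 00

QWSTSSW

Read left to right; each codeword is recognised as soon as it completes (prefix code):
  110→Q | 01→W | 11110→S | 1110→T | 11110→S | 11110→S | 01→W
Decoded message: QWSTSSW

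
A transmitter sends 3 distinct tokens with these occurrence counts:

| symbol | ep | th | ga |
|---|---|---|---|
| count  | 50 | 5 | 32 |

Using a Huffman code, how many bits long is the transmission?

124

Merge the two smallest weights repeatedly:
combine th(5), ga(32) → 37
combine 37, ep(50) → 87
The encoded length is the sum of every internal node's weight: 37 + 87 = 124 bits.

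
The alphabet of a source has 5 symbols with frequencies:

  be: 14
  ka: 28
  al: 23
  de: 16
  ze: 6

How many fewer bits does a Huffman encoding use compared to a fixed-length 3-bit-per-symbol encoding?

67

Fixed-length: 3 bits × 87 symbols = 261 bits.
Huffman merges:
merge ze(6) and be(14): 20
merge de(16) and 20: 36
merge al(23) and ka(28): 51
merge 36 and 51: 87
Huffman total = 20 + 36 + 51 + 87 = 194 bits.
Saving = 261 − 194 = 67 bits.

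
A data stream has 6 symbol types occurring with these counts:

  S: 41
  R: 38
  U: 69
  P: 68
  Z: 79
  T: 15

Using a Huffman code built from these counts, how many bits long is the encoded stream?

Greedily combine the two least-frequent nodes:
combine T(15), R(38) → 53
combine S(41), 53 → 94
combine P(68), U(69) → 137
combine Z(79), 94 → 173
combine 137, 173 → 310
Each symbol's bit-cost is frequency × depth; summing gives 767 bits (equivalently 53 + 94 + 137 + 173 + 310).

767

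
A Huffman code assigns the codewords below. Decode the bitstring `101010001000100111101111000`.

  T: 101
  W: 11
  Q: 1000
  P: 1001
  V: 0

TVQQPWTWQ

Read left to right; each codeword is recognised as soon as it completes (prefix code):
  101→T | 0→V | 1000→Q | 1000→Q | 1001→P | 11→W | 101→T | 11→W | 1000→Q
Decoded message: TVQQPWTWQ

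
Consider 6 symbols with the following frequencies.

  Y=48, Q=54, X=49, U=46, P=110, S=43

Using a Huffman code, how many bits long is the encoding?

886

Merge the two smallest weights repeatedly:
combine S(43), U(46) → 89
combine Y(48), X(49) → 97
combine Q(54), 89 → 143
combine 97, P(110) → 207
combine 143, 207 → 350
The encoded length is the sum of every internal node's weight: 89 + 97 + 143 + 207 + 350 = 886 bits.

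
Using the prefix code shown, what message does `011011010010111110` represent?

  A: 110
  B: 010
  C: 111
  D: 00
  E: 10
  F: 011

Read left to right; each codeword is recognised as soon as it completes (prefix code):
  011→F | 011→F | 010→B | 010→B | 111→C | 110→A
Decoded message: FFBBCA

FFBBCA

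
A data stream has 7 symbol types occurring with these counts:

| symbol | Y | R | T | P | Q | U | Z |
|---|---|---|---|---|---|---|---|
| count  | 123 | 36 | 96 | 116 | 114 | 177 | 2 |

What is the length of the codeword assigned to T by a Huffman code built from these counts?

Build the tree from the bottom:
Z(2) + R(36) → 38
38 + T(96) → 134
Q(114) + P(116) → 230
Y(123) + 134 → 257
U(177) + 230 → 407
257 + 407 → 664
T's leaf is at depth 3, giving a 3-bit codeword.

3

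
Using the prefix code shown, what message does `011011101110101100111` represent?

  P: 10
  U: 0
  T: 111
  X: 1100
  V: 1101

Read left to right; each codeword is recognised as soon as it completes (prefix code):
  0→U | 1101→V | 1101→V | 1101→V | 0→U | 1100→X | 111→T
Decoded message: UVVVUXT

UVVVUXT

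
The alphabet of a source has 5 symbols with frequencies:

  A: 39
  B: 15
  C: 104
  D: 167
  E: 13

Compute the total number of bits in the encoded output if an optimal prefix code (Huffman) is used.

604

Build the Huffman tree bottom-up:
combine E(13), B(15) → 28
combine 28, A(39) → 67
combine 67, C(104) → 171
combine D(167), 171 → 338
Each symbol's bit-cost is frequency × depth; summing gives 604 bits (equivalently 28 + 67 + 171 + 338).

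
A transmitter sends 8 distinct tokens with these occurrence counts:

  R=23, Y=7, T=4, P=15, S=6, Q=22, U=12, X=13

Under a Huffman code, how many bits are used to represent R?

2

Huffman merges, smallest pair first:
T(4) + S(6) → 10
Y(7) + 10 → 17
U(12) + X(13) → 25
P(15) + 17 → 32
Q(22) + R(23) → 45
25 + 32 → 57
45 + 57 → 102
R's leaf is at depth 2, giving a 2-bit codeword.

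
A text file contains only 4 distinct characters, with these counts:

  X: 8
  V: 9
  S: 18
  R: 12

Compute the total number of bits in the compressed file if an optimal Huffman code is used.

Greedily combine the two least-frequent nodes:
X(8) + V(9) → 17
R(12) + 17 → 29
S(18) + 29 → 47
The encoded length is the sum of every internal node's weight: 17 + 29 + 47 = 93 bits.

93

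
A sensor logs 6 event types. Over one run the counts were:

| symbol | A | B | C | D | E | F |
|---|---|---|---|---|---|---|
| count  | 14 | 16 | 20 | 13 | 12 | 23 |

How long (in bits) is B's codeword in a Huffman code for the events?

Huffman merges, smallest pair first:
combine E(12), D(13) → 25
combine A(14), B(16) → 30
combine C(20), F(23) → 43
combine 25, 30 → 55
combine 43, 55 → 98
B's leaf is at depth 3, giving a 3-bit codeword.

3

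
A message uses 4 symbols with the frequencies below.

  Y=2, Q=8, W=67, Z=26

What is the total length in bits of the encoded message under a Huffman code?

149

Build the Huffman tree bottom-up:
merge Y(2) and Q(8): 10
merge 10 and Z(26): 36
merge 36 and W(67): 103
Each symbol's bit-cost is frequency × depth; summing gives 149 bits (equivalently 10 + 36 + 103).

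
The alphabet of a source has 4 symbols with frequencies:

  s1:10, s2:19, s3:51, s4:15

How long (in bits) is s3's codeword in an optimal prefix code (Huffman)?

Repeatedly merge the two smallest:
combine s1(10), s4(15) → 25
combine s2(19), 25 → 44
combine 44, s3(51) → 95
s3 sits one level below the root: a 1-bit codeword.

1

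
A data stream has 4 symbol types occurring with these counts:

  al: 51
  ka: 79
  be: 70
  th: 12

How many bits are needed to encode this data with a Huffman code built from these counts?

Greedily combine the two least-frequent nodes:
merge th(12) and al(51): 63
merge 63 and be(70): 133
merge ka(79) and 133: 212
Total encoded bits = sum of merged weights = 63 + 133 + 212 = 408.

408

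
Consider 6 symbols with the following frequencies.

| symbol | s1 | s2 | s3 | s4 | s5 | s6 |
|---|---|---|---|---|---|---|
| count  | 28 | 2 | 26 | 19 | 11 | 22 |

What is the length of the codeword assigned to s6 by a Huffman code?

Huffman merges, smallest pair first:
s2(2) + s5(11) → 13
13 + s4(19) → 32
s6(22) + s3(26) → 48
s1(28) + 32 → 60
48 + 60 → 108
The subtree containing s6 is merged 2 times, so code length = 2.

2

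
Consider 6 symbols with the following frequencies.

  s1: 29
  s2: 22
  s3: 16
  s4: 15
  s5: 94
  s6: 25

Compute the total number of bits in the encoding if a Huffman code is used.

Merge the two smallest weights repeatedly:
merge s4(15) and s3(16): 31
merge s2(22) and s6(25): 47
merge s1(29) and 31: 60
merge 47 and 60: 107
merge s5(94) and 107: 201
The encoded length is the sum of every internal node's weight: 31 + 47 + 60 + 107 + 201 = 446 bits.

446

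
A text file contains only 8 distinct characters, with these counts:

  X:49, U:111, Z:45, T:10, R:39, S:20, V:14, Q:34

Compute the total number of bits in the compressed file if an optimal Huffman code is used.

874

Merge the two smallest weights repeatedly:
T(10) + V(14) → 24
S(20) + 24 → 44
Q(34) + R(39) → 73
44 + Z(45) → 89
X(49) + 73 → 122
89 + U(111) → 200
122 + 200 → 322
The encoded length is the sum of every internal node's weight: 24 + 44 + 73 + 89 + 122 + 200 + 322 = 874 bits.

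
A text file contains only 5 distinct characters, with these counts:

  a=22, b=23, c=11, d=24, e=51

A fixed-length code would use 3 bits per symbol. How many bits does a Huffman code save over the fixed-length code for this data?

102

Fixed-length: 3 bits × 131 symbols = 393 bits.
Huffman merges:
combine c(11), a(22) → 33
combine b(23), d(24) → 47
combine 33, 47 → 80
combine e(51), 80 → 131
Huffman total = 33 + 47 + 80 + 131 = 291 bits.
Saving = 393 − 291 = 102 bits.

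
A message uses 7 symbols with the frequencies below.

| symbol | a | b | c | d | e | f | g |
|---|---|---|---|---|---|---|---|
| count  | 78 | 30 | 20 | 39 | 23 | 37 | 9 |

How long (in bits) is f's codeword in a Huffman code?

3

Build the tree from the bottom:
combine g(9), c(20) → 29
combine e(23), 29 → 52
combine b(30), f(37) → 67
combine d(39), 52 → 91
combine 67, a(78) → 145
combine 91, 145 → 236
The subtree containing f is merged 3 times, so code length = 3.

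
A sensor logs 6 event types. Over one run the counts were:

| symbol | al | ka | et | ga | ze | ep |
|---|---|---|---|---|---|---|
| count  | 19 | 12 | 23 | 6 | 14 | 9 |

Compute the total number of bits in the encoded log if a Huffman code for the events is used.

207

Merge the two smallest weights repeatedly:
ga(6) + ep(9) → 15
ka(12) + ze(14) → 26
15 + al(19) → 34
et(23) + 26 → 49
34 + 49 → 83
Total encoded bits = sum of merged weights = 15 + 26 + 34 + 49 + 83 = 207.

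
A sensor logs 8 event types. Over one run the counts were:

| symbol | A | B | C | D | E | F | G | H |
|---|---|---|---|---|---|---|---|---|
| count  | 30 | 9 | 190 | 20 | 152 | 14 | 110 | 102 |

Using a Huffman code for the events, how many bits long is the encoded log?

1568

Build the Huffman tree bottom-up:
merge B(9) and F(14): 23
merge D(20) and 23: 43
merge A(30) and 43: 73
merge 73 and H(102): 175
merge G(110) and E(152): 262
merge 175 and C(190): 365
merge 262 and 365: 627
Total encoded bits = sum of merged weights = 23 + 43 + 73 + 175 + 262 + 365 + 627 = 1568.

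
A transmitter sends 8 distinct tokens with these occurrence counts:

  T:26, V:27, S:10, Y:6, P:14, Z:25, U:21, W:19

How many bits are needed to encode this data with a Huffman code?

Greedily combine the two least-frequent nodes:
Y(6) + S(10) → 16
P(14) + 16 → 30
W(19) + U(21) → 40
Z(25) + T(26) → 51
V(27) + 30 → 57
40 + 51 → 91
57 + 91 → 148
Total encoded bits = sum of merged weights = 16 + 30 + 40 + 51 + 57 + 91 + 148 = 433.

433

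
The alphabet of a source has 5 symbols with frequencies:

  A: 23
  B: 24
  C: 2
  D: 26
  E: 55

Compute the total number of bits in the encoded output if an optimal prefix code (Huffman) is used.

279

Greedily combine the two least-frequent nodes:
C(2) + A(23) → 25
B(24) + 25 → 49
D(26) + 49 → 75
E(55) + 75 → 130
Each symbol's bit-cost is frequency × depth; summing gives 279 bits (equivalently 25 + 49 + 75 + 130).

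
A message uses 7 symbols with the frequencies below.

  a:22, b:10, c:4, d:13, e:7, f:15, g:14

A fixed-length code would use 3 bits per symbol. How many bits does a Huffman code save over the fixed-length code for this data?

Fixed-length: 3 bits × 85 symbols = 255 bits.
Huffman merges:
merge c(4) and e(7): 11
merge b(10) and 11: 21
merge d(13) and g(14): 27
merge f(15) and 21: 36
merge a(22) and 27: 49
merge 36 and 49: 85
Huffman total = 11 + 21 + 27 + 36 + 49 + 85 = 229 bits.
Saving = 255 − 229 = 26 bits.

26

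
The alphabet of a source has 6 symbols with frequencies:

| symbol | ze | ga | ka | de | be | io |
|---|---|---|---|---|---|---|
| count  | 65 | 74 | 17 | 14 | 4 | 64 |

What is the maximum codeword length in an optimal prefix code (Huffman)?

4

Merge the two lowest-weight nodes at each step:
combine be(4), de(14) → 18
combine ka(17), 18 → 35
combine 35, io(64) → 99
combine ze(65), ga(74) → 139
combine 99, 139 → 238
The rarest symbols sit at the bottom; the longest codeword is 4 bits.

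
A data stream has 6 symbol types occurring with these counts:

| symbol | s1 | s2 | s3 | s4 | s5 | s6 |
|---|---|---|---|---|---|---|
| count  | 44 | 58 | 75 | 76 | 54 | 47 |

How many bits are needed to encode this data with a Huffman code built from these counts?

Build the Huffman tree bottom-up:
merge s1(44) and s6(47): 91
merge s5(54) and s2(58): 112
merge s3(75) and s4(76): 151
merge 91 and 112: 203
merge 151 and 203: 354
The encoded length is the sum of every internal node's weight: 91 + 112 + 151 + 203 + 354 = 911 bits.

911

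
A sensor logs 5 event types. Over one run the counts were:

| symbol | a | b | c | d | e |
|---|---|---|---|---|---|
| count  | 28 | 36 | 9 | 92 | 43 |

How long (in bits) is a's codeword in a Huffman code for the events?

4

Build the tree from the bottom:
merge c(9) and a(28): 37
merge b(36) and 37: 73
merge e(43) and 73: 116
merge d(92) and 116: 208
a's leaf is at depth 4, giving a 4-bit codeword.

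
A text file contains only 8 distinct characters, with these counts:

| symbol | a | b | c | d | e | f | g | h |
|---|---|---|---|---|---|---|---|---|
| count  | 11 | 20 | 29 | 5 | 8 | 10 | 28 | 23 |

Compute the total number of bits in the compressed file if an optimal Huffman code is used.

379

Merge the two smallest weights repeatedly:
merge d(5) and e(8): 13
merge f(10) and a(11): 21
merge 13 and b(20): 33
merge 21 and h(23): 44
merge g(28) and c(29): 57
merge 33 and 44: 77
merge 57 and 77: 134
Each symbol's bit-cost is frequency × depth; summing gives 379 bits (equivalently 13 + 21 + 33 + 44 + 57 + 77 + 134).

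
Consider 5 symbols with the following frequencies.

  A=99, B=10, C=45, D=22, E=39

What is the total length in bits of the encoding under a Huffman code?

Merge the two smallest weights repeatedly:
combine B(10), D(22) → 32
combine 32, E(39) → 71
combine C(45), 71 → 116
combine A(99), 116 → 215
Total encoded bits = sum of merged weights = 32 + 71 + 116 + 215 = 434.

434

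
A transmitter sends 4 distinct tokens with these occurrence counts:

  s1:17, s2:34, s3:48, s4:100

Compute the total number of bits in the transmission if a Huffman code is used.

Greedily combine the two least-frequent nodes:
combine s1(17), s2(34) → 51
combine s3(48), 51 → 99
combine 99, s4(100) → 199
Each symbol's bit-cost is frequency × depth; summing gives 349 bits (equivalently 51 + 99 + 199).

349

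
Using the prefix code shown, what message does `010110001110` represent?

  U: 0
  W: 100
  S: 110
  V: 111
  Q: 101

Read left to right; each codeword is recognised as soon as it completes (prefix code):
  0→U | 101→Q | 100→W | 0→U | 111→V | 0→U
Decoded message: UQWUVU

UQWUVU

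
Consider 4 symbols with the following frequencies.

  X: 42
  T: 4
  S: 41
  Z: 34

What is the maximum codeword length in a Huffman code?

Merge the two lowest-weight nodes at each step:
merge T(4) and Z(34): 38
merge 38 and S(41): 79
merge X(42) and 79: 121
Maximum depth reached is 3.

3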